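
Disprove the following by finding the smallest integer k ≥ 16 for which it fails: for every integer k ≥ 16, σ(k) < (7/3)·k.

For k = 16, 17, 18, 19, 20, 21, 22, 23 the conclusion holds.
k = 24: σ(24) = 60; 60 ≥ 56.
So k = 24 is the smallest counterexample.

k = 24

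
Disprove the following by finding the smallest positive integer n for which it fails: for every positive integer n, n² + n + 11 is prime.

n = 10

We need the least positive integer n for which n² + n + 11 is not prime.
For n = 1, 2, 3, 4, 5, 6, 7, 8, 9 the conclusion holds.
n = 10: n² + n + 11 = 121 = 11 × 11, composite.
Hence n = 10 is a counterexample.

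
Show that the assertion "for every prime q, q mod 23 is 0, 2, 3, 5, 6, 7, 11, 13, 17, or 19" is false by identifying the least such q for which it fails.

q = 31

Check each prime q in order until the claim fails.
For q = 2, 3, 5, 7, 11, 13, 17, 19, 23, 29 the conclusion holds.
q = 31: 31 mod 23 = 8 — not in {0, 2, 3, 5, 6, 7, 11, 13, 17, 19}.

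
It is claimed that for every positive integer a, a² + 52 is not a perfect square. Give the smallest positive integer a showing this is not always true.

The first 11 eligible values, up to a = 11, all satisfy the conclusion.
a = 12: 12² + 52 = 196 = 14², a perfect square.

a = 12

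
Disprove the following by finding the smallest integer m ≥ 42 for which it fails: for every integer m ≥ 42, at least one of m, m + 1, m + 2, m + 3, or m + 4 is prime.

m = 48

A counterexample is any integer m ≥ 42 such that m, m + 1, m + 2, m + 3, m + 4 are all composite; we check each in order.
The first 6 eligible values, up to m = 47, all satisfy the conclusion.
m = 48: 48 = 2 × 24; 49 = 7 × 7; 50 = 2 × 25; 51 = 3 × 17; 52 = 2 × 26 — all composite.
So m = 48 is the smallest counterexample.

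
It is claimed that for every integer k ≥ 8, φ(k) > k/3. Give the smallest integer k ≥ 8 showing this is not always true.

k = 12

k = 8: φ(8) = 4 and 8/3 = 8/3, so φ(8) > 8/3.
k = 9: φ(9) = 6 and 9/3 = 3, so φ(9) > 9/3.
k = 10: φ(10) = 4 and 10/3 = 10/3, so φ(10) > 10/3.
k = 11: φ(11) = 10 and 11/3 = 11/3, so φ(11) > 11/3.
k = 12: φ(12) = 4 and 12/3 = 4, so φ(12) ≤ 12/3.
Thus k = 12 disproves the claim, and no smaller k works.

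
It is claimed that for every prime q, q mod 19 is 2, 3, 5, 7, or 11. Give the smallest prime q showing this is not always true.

q = 13

We need the least prime q for which the claim fails.
For q = 2, 3, 5, 7, 11 the conclusion holds.
q = 13: 13 mod 19 = 13 — not in {2, 3, 5, 7, 11}.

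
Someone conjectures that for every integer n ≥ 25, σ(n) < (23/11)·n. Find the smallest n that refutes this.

The first 5 eligible values, up to n = 29, all satisfy the conclusion.
n = 30: σ(30) = 72; 72 ≥ 690/11.
So n = 30 is the smallest counterexample.

n = 30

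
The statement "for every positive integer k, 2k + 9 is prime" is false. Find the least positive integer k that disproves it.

Check each positive integer k in order until 2k + 9 is not prime.
For k = 1, 2 the conclusion holds.
k = 3: 2k + 9 = 15 = 3 × 5, composite.
So k = 3 is the smallest counterexample.

k = 3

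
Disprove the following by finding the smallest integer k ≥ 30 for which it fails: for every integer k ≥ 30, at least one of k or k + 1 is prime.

For k = 30, 31 the conclusion holds.
k = 32: 32 = 2 × 16; 33 = 3 × 11 — both composite.
Thus k = 32 disproves the claim, and no smaller k works.

k = 32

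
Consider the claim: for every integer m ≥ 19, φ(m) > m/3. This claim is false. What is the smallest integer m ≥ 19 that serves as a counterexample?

m = 24

Check each integer m ≥ 19 in order until the claim fails.
For m = 19, 20, 21, 22, 23 the conclusion holds.
m = 24: φ(24) = 8 and 24/3 = 8, so φ(24) ≤ 24/3.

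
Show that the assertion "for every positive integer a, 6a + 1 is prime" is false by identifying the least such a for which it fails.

For a = 1, 2, 3 the conclusion holds.
a = 4: 6a + 1 = 25 = 5 × 5, composite.
So a = 4 is the smallest counterexample.

a = 4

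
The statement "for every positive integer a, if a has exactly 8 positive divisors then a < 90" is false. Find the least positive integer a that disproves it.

The first 10 eligible values, up to a = 88, all satisfy the conclusion.
a = 102: τ(102) = 8; 102 ≥ 90.
So a = 102 is the smallest counterexample.

a = 102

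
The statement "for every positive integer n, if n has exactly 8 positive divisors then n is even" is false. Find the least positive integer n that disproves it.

A counterexample is any positive integer n such that n has exactly 8 positive divisors but n is odd; we check each in order.
For n = 24, 30, 40, 42, …, 88, 102, 104 the conclusion holds.
n = 105: divisors of 105: 1, 3, 5, 7, 15, 21, 35, 105; 105 is odd.
Thus n = 105 disproves the claim, and no smaller n works.

n = 105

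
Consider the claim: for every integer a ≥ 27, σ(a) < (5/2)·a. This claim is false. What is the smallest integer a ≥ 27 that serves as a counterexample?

a = 36

We need the least integer a ≥ 27 for which the claim fails.
For a = 27, 28, 29, 30, 31, 32, 33, 34, 35 the conclusion holds.
a = 36: σ(36) = 91; 91 ≥ 90.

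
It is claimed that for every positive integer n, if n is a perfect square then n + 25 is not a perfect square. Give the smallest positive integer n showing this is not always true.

Check each positive integer n in order until n is a perfect square but n + 25 is a perfect square.
For n = 1, 4, 9, 16, …, 81, 100, 121 the conclusion holds.
n = 144: 144 = 12² and 144 + 25 = 169 = 13².
So n = 144 is the smallest counterexample.

n = 144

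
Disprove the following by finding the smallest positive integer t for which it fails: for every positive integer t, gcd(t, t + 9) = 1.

A counterexample is any positive integer t such that gcd(t, t + 9) > 1; we check each in order.
t = 1: gcd(1, 10) = 1.
t = 2: gcd(2, 11) = 1.
t = 3: gcd(3, 12) = 3.

t = 3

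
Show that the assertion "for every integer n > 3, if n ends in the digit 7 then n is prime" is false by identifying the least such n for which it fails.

n = 27

n = 7: 7 ends in 7 and is prime.
n = 17: 17 ends in 7 and is prime.
n = 27: 27 ends in 7; 27 = 3 × 9, composite.
Thus n = 27 disproves the claim, and no smaller n works.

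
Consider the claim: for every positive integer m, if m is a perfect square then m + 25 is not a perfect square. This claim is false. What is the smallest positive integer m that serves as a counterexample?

A counterexample is any positive integer m such that m is a perfect square but m + 25 is a perfect square; we check each in order.
For m = 1, 4, 9, 16, …, 81, 100, 121 the conclusion holds.
m = 144: 144 = 12² and 144 + 25 = 169 = 13².

m = 144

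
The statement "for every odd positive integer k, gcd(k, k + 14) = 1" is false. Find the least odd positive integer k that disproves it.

k = 7

For k = 1, 3, 5 the conclusion holds.
k = 7: gcd(7, 21) = 7.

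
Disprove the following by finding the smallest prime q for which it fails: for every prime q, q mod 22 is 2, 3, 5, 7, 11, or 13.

q = 17

A counterexample is any prime q such that the claim fails; we check each in order.
The first 6 eligible values, up to q = 13, all satisfy the conclusion.
q = 17: 17 mod 22 = 17 — not in {2, 3, 5, 7, 11, 13}.
So q = 17 is the smallest counterexample.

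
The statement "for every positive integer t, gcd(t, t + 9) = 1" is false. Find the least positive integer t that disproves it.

t = 3

We need the least positive integer t for which gcd(t, t + 9) > 1.
For t = 1, 2 the conclusion holds.
t = 3: gcd(3, 12) = 3.
Hence t = 3 is a counterexample.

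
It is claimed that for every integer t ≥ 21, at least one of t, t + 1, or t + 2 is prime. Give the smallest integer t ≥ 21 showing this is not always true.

Check each integer t ≥ 21 in order until t, t + 1, t + 2 are all composite.
For t = 21, 22, 23 the conclusion holds.
t = 24: 24 = 2 × 12; 25 = 5 × 5; 26 = 2 × 13 — all composite.

t = 24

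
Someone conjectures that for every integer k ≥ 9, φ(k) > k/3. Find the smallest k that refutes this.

A counterexample is any integer k ≥ 9 such that the claim fails; we check each in order.
For k = 9, 10, 11 the conclusion holds.
k = 12: φ(12) = 4 and 12/3 = 4, so φ(12) ≤ 12/3.
Hence k = 12 is a counterexample.

k = 12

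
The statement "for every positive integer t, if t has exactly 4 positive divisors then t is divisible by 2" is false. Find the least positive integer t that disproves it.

t = 15

We need the least positive integer t for which t has exactly 4 positive divisors but t is not divisible by 2.
The first 4 eligible values, up to t = 14, all satisfy the conclusion.
t = 15: τ(15) = 4; 15 mod 2 = 1.
So t = 15 is the smallest counterexample.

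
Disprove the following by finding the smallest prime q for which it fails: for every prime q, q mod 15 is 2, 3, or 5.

For q = 2, 3, 5 the conclusion holds.
q = 7: 7 mod 15 = 7 — not in {2, 3, 5}.
Hence q = 7 is a counterexample.

q = 7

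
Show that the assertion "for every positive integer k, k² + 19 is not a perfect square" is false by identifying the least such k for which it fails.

A counterexample is any positive integer k such that k² + 19 is a perfect square; we check each in order.
The first 8 eligible values, up to k = 8, all satisfy the conclusion.
k = 9: 9² + 19 = 100 = 10², a perfect square.

k = 9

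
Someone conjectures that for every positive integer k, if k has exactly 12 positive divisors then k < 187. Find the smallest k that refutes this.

For k = 60, 72, 84, 90, …, 150, 156, 160 the conclusion holds.
k = 198: τ(198) = 12; 198 ≥ 187.
Hence k = 198 is a counterexample.

k = 198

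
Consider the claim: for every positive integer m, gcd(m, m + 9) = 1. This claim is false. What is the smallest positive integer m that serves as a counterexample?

We need the least positive integer m for which gcd(m, m + 9) > 1.
m = 1: gcd(1, 10) = 1.
m = 2: gcd(2, 11) = 1.
m = 3: gcd(3, 12) = 3.

m = 3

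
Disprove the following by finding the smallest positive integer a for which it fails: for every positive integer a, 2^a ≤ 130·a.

a = 11

Check each positive integer a in order until 2^a > 130·a.
For a = 1, 2, 3, 4, 5, 6, 7, 8, 9, 10 the conclusion holds.
a = 11: 2^a = 2048 and 130·a = 1430, so 2048 > 1430.
So a = 11 is the smallest counterexample.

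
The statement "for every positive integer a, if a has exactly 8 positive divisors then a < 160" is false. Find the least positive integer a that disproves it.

a = 165

For a = 24, 30, 40, 42, …, 138, 152, 154 the conclusion holds.
a = 165: τ(165) = 8; 165 ≥ 160.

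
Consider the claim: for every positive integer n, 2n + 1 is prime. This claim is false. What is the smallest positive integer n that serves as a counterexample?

n = 4

A counterexample is any positive integer n such that 2n + 1 is not prime; we check each in order.
n = 1: 2n + 1 = 3, prime.
n = 2: 2n + 1 = 5, prime.
n = 3: 2n + 1 = 7, prime.
n = 4: 2n + 1 = 9 = 3 × 3, composite.
So n = 4 is the smallest counterexample.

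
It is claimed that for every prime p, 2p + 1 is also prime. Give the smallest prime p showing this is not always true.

We need the least prime p for which 2p + 1 is not prime.
p = 2: 2p + 1 = 5, prime.
p = 3: 2p + 1 = 7, prime.
p = 5: 2p + 1 = 11, prime.
p = 7: 2p + 1 = 15 = 3 × 5, not prime.
Hence p = 7 is a counterexample.

p = 7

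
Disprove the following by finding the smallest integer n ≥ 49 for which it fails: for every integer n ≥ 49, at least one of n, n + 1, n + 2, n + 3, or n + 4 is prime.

n = 54

A counterexample is any integer n ≥ 49 such that n, n + 1, n + 2, n + 3, n + 4 are all composite; we check each in order.
For n = 49, 50, 51, 52, 53 the conclusion holds.
n = 54: 54 = 2 × 27; 55 = 5 × 11; 56 = 2 × 28; 57 = 3 × 19; 58 = 2 × 29 — all composite.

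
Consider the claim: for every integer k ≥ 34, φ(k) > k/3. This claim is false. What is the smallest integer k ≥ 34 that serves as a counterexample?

Check each integer k ≥ 34 in order until the claim fails.
For k = 34, 35 the conclusion holds.
k = 36: φ(36) = 12 and 36/3 = 12, so φ(36) ≤ 36/3.
So k = 36 is the smallest counterexample.

k = 36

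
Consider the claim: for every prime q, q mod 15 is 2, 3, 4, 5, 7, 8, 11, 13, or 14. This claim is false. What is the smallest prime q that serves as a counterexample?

q = 31

Check each prime q in order until the claim fails.
For q = 2, 3, 5, 7, 11, 13, 17, 19, 23, 29 the conclusion holds.
q = 31: 31 mod 15 = 1 — not in {2, 3, 4, 5, 7, 8, 11, 13, 14}.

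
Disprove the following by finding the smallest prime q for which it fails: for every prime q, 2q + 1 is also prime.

Check each prime q in order until 2q + 1 is not prime.
q = 2: 2q + 1 = 5, prime.
q = 3: 2q + 1 = 7, prime.
q = 5: 2q + 1 = 11, prime.
q = 7: 2q + 1 = 15 = 3 × 5, not prime.
Hence q = 7 is a counterexample.

q = 7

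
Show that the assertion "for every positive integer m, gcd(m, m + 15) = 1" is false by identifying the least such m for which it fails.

A counterexample is any positive integer m such that gcd(m, m + 15) > 1; we check each in order.
For m = 1, 2 the conclusion holds.
m = 3: gcd(3, 18) = 3.
Thus m = 3 disproves the claim, and no smaller m works.

m = 3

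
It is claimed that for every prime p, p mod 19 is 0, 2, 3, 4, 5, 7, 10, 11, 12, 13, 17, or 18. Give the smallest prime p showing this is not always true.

A counterexample is any prime p such that the claim fails; we check each in order.
The first 14 eligible values, up to p = 43, all satisfy the conclusion.
p = 47: 47 mod 19 = 9 — not in {0, 2, 3, 4, 5, 7, 10, 11, 12, 13, 17, 18}.

p = 47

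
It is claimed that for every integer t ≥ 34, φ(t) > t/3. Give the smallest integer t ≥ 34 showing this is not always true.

t = 34: φ(34) = 16 and 34/3 = 34/3, so φ(34) > 34/3.
t = 35: φ(35) = 24 and 35/3 = 35/3, so φ(35) > 35/3.
t = 36: φ(36) = 12 and 36/3 = 12, so φ(36) ≤ 36/3.

t = 36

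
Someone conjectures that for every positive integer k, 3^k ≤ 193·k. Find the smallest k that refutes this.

k = 7

Check each positive integer k in order until 3^k > 193·k.
The first 6 eligible values, up to k = 6, all satisfy the conclusion.
k = 7: 3^k = 2187 and 193·k = 1351, so 2187 > 1351.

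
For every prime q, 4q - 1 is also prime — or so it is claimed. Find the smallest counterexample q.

q = 7

q = 2: 4q - 1 = 7, prime.
q = 3: 4q - 1 = 11, prime.
q = 5: 4q - 1 = 19, prime.
q = 7: 4q - 1 = 27 = 3 × 9, not prime.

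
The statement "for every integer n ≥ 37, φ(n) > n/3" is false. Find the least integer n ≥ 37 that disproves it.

n = 37: φ(37) = 36 and 37/3 = 37/3, so φ(37) > 37/3.
n = 38: φ(38) = 18 and 38/3 = 38/3, so φ(38) > 38/3.
n = 39: φ(39) = 24 and 39/3 = 13, so φ(39) > 39/3.
n = 40: φ(40) = 16 and 40/3 = 40/3, so φ(40) > 40/3.
n = 41: φ(41) = 40 and 41/3 = 41/3, so φ(41) > 41/3.
n = 42: φ(42) = 12 and 42/3 = 14, so φ(42) ≤ 42/3.
So n = 42 is the smallest counterexample.

n = 42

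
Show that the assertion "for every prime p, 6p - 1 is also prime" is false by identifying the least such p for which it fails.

p = 2: 6p - 1 = 11, prime.
p = 3: 6p - 1 = 17, prime.
p = 5: 6p - 1 = 29, prime.
p = 7: 6p - 1 = 41, prime.
p = 11: 6p - 1 = 65 = 5 × 13, not prime.
So p = 11 is the smallest counterexample.

p = 11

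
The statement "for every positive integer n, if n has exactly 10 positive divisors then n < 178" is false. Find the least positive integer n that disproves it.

n = 208

Check each positive integer n in order until n has exactly 10 positive divisors but the claim fails.
For n = 48, 80, 112, 162, 176 the conclusion holds.
n = 208: τ(208) = 10; 208 ≥ 178.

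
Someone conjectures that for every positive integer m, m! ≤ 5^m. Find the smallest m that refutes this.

A counterexample is any positive integer m such that m! > 5^m; we check each in order.
For m = 1, 2, 3, 4, …, 9, 10, 11 the conclusion holds.
m = 12: m! = 479001600 and 5^m = 244140625, so 479001600 > 244140625.

m = 12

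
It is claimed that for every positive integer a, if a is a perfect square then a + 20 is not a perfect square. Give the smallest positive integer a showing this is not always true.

A counterexample is any positive integer a such that a is a perfect square but a + 20 is a perfect square; we check each in order.
a = 1: 1 + 20 = 21, not a perfect square.
a = 4: 4 + 20 = 24, not a perfect square.
a = 9: 9 + 20 = 29, not a perfect square.
a = 16: 16 = 4² and 16 + 20 = 36 = 6².
Hence a = 16 is a counterexample.

a = 16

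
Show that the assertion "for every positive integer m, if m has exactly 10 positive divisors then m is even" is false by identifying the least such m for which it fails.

Check each positive integer m in order until m has exactly 10 positive divisors but m is odd.
For m = 48, 80, 112, 162, 176, 208, 272, 304, 368 the conclusion holds.
m = 405: divisors of 405: 10 divisors; 405 is odd.
Thus m = 405 disproves the claim, and no smaller m works.

m = 405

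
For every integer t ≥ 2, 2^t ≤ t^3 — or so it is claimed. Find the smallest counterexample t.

A counterexample is any integer t ≥ 2 such that 2^t > t^3; we check each in order.
For t = 2, 3, 4, 5, 6, 7, 8, 9 the conclusion holds.
t = 10: 2^t = 1024 and t^3 = 1000, so 1024 > 1000.

t = 10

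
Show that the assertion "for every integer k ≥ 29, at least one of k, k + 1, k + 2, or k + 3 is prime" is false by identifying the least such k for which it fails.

k = 32

A counterexample is any integer k ≥ 29 such that k, k + 1, k + 2, k + 3 are all composite; we check each in order.
For k = 29, 30, 31 the conclusion holds.
k = 32: 32 = 2 × 16; 33 = 3 × 11; 34 = 2 × 17; 35 = 5 × 7 — all composite.
So k = 32 is the smallest counterexample.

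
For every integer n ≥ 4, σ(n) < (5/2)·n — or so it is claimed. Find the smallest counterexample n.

Check each integer n ≥ 4 in order until the claim fails.
The first 20 eligible values, up to n = 23, all satisfy the conclusion.
n = 24: σ(24) = 60; 60 ≥ 60.

n = 24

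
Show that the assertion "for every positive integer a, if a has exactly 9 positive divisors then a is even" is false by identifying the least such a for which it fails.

a = 225

a = 36: divisors of 36: 9 divisors; 36 is even.
a = 100: divisors of 100: 9 divisors; 100 is even.
a = 196: divisors of 196: 9 divisors; 196 is even.
a = 225: divisors of 225: 9 divisors; 225 is odd.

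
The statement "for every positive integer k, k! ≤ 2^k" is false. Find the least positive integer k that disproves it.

A counterexample is any positive integer k such that k! > 2^k; we check each in order.
For k = 1, 2, 3 the conclusion holds.
k = 4: k! = 24 and 2^k = 16, so 24 > 16.
So k = 4 is the smallest counterexample.

k = 4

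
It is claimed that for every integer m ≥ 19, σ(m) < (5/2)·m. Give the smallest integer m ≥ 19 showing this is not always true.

m = 24

Check each integer m ≥ 19 in order until the claim fails.
m = 19: σ(19) = 20; 20 < 95/2.
m = 20: σ(20) = 42; 42 < 50.
m = 21: σ(21) = 32; 32 < 105/2.
m = 22: σ(22) = 36; 36 < 55.
m = 23: σ(23) = 24; 24 < 115/2.
m = 24: σ(24) = 60; 60 ≥ 60.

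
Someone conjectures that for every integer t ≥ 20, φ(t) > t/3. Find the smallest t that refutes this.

A counterexample is any integer t ≥ 20 such that the claim fails; we check each in order.
t = 20: φ(20) = 8 and 20/3 = 20/3, so φ(20) > 20/3.
t = 21: φ(21) = 12 and 21/3 = 7, so φ(21) > 21/3.
t = 22: φ(22) = 10 and 22/3 = 22/3, so φ(22) > 22/3.
t = 23: φ(23) = 22 and 23/3 = 23/3, so φ(23) > 23/3.
t = 24: φ(24) = 8 and 24/3 = 8, so φ(24) ≤ 24/3.
Thus t = 24 disproves the claim, and no smaller t works.

t = 24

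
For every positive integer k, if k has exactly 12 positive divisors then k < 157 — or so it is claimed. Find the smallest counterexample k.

Check each positive integer k in order until k has exactly 12 positive divisors but the claim fails.
For k = 60, 72, 84, 90, …, 140, 150, 156 the conclusion holds.
k = 160: τ(160) = 12; 160 ≥ 157.

k = 160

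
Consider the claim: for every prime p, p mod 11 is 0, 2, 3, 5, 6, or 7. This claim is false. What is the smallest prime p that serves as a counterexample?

p = 19

A counterexample is any prime p such that the claim fails; we check each in order.
p = 2: 2 mod 11 = 2.
p = 3: 3 mod 11 = 3.
p = 5: 5 mod 11 = 5.
p = 7: 7 mod 11 = 7.
p = 11: 11 mod 11 = 0.
p = 13: 13 mod 11 = 2.
p = 17: 17 mod 11 = 6.
p = 19: 19 mod 11 = 8 — not in {0, 2, 3, 5, 6, 7}.
Hence p = 19 is a counterexample.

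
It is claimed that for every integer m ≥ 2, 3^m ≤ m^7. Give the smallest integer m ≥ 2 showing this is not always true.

m = 19

Check each integer m ≥ 2 in order until 3^m > m^7.
For m = 2, 3, 4, 5, …, 16, 17, 18 the conclusion holds.
m = 19: 3^m = 1162261467 and m^7 = 893871739, so 1162261467 > 893871739.
Hence m = 19 is a counterexample.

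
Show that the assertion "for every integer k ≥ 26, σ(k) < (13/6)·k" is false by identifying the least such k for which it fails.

k = 30

We need the least integer k ≥ 26 for which the claim fails.
k = 26: σ(26) = 42; 42 < 169/3.
k = 27: σ(27) = 40; 40 < 117/2.
k = 28: σ(28) = 56; 56 < 182/3.
k = 29: σ(29) = 30; 30 < 377/6.
k = 30: σ(30) = 72; 72 ≥ 65.
Thus k = 30 disproves the claim, and no smaller k works.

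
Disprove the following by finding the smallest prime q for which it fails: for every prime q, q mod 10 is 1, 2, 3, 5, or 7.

q = 19

Check each prime q in order until the claim fails.
The first 7 eligible values, up to q = 17, all satisfy the conclusion.
q = 19: 19 mod 10 = 9 — not in {1, 2, 3, 5, 7}.
Thus q = 19 disproves the claim, and no smaller q works.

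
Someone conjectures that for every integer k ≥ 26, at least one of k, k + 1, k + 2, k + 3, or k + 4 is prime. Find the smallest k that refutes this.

k = 32

Check each integer k ≥ 26 in order until k, k + 1, k + 2, k + 3, k + 4 are all composite.
For k = 26, 27, 28, 29, 30, 31 the conclusion holds.
k = 32: 32 = 2 × 16; 33 = 3 × 11; 34 = 2 × 17; 35 = 5 × 7; 36 = 2 × 18 — all composite.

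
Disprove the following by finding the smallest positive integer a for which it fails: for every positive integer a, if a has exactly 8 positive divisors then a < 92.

a = 102

For a = 24, 30, 40, 42, 54, 56, 66, 70, 78, 88 the conclusion holds.
a = 102: τ(102) = 8; 102 ≥ 92.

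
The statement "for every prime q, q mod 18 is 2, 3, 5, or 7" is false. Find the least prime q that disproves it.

q = 11

Check each prime q in order until the claim fails.
For q = 2, 3, 5, 7 the conclusion holds.
q = 11: 11 mod 18 = 11 — not in {2, 3, 5, 7}.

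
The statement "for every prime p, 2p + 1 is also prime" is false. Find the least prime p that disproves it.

We need the least prime p for which 2p + 1 is not prime.
p = 2: 2p + 1 = 5, prime.
p = 3: 2p + 1 = 7, prime.
p = 5: 2p + 1 = 11, prime.
p = 7: 2p + 1 = 15 = 3 × 5, not prime.
So p = 7 is the smallest counterexample.

p = 7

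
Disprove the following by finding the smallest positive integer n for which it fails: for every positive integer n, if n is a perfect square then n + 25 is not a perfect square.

We need the least positive integer n for which n is a perfect square but n + 25 is a perfect square.
The first 11 eligible values, up to n = 121, all satisfy the conclusion.
n = 144: 144 = 12² and 144 + 25 = 169 = 13².
Hence n = 144 is a counterexample.

n = 144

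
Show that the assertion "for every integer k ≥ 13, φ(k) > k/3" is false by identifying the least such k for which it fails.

k = 18

Check each integer k ≥ 13 in order until the claim fails.
The first 5 eligible values, up to k = 17, all satisfy the conclusion.
k = 18: φ(18) = 6 and 18/3 = 6, so φ(18) ≤ 18/3.
So k = 18 is the smallest counterexample.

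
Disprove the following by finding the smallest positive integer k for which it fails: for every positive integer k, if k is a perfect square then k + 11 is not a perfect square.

For k = 1, 4, 9, 16 the conclusion holds.
k = 25: 25 = 5² and 25 + 11 = 36 = 6².
Thus k = 25 disproves the claim, and no smaller k works.

k = 25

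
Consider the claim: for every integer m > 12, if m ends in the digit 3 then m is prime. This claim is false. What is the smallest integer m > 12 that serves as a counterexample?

m = 33

We need the least integer m > 12 for which m ends in the digit 3 but m is not prime.
m = 13: 13 ends in 3 and is prime.
m = 23: 23 ends in 3 and is prime.
m = 33: 33 ends in 3; 33 = 3 × 11, composite.
Thus m = 33 disproves the claim, and no smaller m works.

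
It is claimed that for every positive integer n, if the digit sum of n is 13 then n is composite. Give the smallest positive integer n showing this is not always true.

n = 67

n = 49: digit sum 13; 49 is composite.
n = 58: digit sum 13; 58 is composite.
n = 67: digit sum 13; 67 is prime, not composite.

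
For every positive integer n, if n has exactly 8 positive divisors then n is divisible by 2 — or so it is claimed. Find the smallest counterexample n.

n = 105

For n = 24, 30, 40, 42, …, 88, 102, 104 the conclusion holds.
n = 105: τ(105) = 8; 105 mod 2 = 1.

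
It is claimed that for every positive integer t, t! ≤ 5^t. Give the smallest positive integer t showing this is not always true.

For t = 1, 2, 3, 4, …, 9, 10, 11 the conclusion holds.
t = 12: t! = 479001600 and 5^t = 244140625, so 479001600 > 244140625.
So t = 12 is the smallest counterexample.

t = 12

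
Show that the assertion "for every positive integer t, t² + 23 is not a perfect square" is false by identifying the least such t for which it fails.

We need the least positive integer t for which t² + 23 is a perfect square.
For t = 1, 2, 3, 4, 5, 6, 7, 8, 9, 10 the conclusion holds.
t = 11: 11² + 23 = 144 = 12², a perfect square.
Thus t = 11 disproves the claim, and no smaller t works.

t = 11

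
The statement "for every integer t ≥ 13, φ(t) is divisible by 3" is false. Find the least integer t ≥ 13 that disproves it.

t = 15

For t = 13, 14 the conclusion holds.
t = 15: φ(15) = 8; 8 mod 3 = 2.
So t = 15 is the smallest counterexample.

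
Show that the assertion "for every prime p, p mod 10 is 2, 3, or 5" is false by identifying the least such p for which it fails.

For p = 2, 3, 5 the conclusion holds.
p = 7: 7 mod 10 = 7 — not in {2, 3, 5}.

p = 7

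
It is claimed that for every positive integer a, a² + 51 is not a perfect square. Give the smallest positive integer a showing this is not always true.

a = 7

a = 1: 1² + 51 = 52, not a perfect square.
a = 2: 2² + 51 = 55, not a perfect square.
a = 3: 3² + 51 = 60, not a perfect square.
a = 4: 4² + 51 = 67, not a perfect square.
a = 5: 5² + 51 = 76, not a perfect square.
a = 6: 6² + 51 = 87, not a perfect square.
a = 7: 7² + 51 = 100 = 10², a perfect square.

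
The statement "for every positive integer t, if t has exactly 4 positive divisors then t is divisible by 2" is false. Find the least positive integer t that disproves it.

We need the least positive integer t for which t has exactly 4 positive divisors but t is not divisible by 2.
t = 6: τ(6) = 4; 6 mod 2 = 0.
t = 8: τ(8) = 4; 8 mod 2 = 0.
t = 10: τ(10) = 4; 10 mod 2 = 0.
t = 14: τ(14) = 4; 14 mod 2 = 0.
t = 15: τ(15) = 4; 15 mod 2 = 1.
Thus t = 15 disproves the claim, and no smaller t works.

t = 15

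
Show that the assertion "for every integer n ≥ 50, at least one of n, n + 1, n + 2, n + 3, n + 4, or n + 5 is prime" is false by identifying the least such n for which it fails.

We need the least integer n ≥ 50 for which n, n + 1, n + 2, n + 3, n + 4, n + 5 are all composite.
For n = 50, 51, 52, 53, …, 87, 88, 89 the conclusion holds.
n = 90: 90 = 2 × 45; 91 = 7 × 13; 92 = 2 × 46; 93 = 3 × 31; 94 = 2 × 47; 95 = 5 × 19 — all composite.

n = 90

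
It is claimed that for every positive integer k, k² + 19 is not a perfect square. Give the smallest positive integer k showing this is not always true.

We need the least positive integer k for which k² + 19 is a perfect square.
The first 8 eligible values, up to k = 8, all satisfy the conclusion.
k = 9: 9² + 19 = 100 = 10², a perfect square.
So k = 9 is the smallest counterexample.

k = 9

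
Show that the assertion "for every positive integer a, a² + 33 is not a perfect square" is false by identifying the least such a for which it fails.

a = 4

We need the least positive integer a for which a² + 33 is a perfect square.
a = 1: 1² + 33 = 34, not a perfect square.
a = 2: 2² + 33 = 37, not a perfect square.
a = 3: 3² + 33 = 42, not a perfect square.
a = 4: 4² + 33 = 49 = 7², a perfect square.
Hence a = 4 is a counterexample.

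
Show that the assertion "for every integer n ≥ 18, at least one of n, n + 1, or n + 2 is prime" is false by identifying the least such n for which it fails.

n = 20

Check each integer n ≥ 18 in order until n, n + 1, n + 2 are all composite.
For n = 18, 19 the conclusion holds.
n = 20: 20 = 2 × 10; 21 = 3 × 7; 22 = 2 × 11 — all composite.
So n = 20 is the smallest counterexample.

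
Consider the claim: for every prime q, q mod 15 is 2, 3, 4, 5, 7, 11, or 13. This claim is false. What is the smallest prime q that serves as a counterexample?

We need the least prime q for which the claim fails.
For q = 2, 3, 5, 7, 11, 13, 17, 19 the conclusion holds.
q = 23: 23 mod 15 = 8 — not in {2, 3, 4, 5, 7, 11, 13}.
Hence q = 23 is a counterexample.

q = 23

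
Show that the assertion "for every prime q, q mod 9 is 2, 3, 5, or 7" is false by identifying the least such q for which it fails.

q = 13

We need the least prime q for which the claim fails.
q = 2: 2 mod 9 = 2.
q = 3: 3 mod 9 = 3.
q = 5: 5 mod 9 = 5.
q = 7: 7 mod 9 = 7.
q = 11: 11 mod 9 = 2.
q = 13: 13 mod 9 = 4 — not in {2, 3, 5, 7}.
Thus q = 13 disproves the claim, and no smaller q works.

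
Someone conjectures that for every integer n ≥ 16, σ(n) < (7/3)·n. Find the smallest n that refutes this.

n = 24

We need the least integer n ≥ 16 for which the claim fails.
The first 8 eligible values, up to n = 23, all satisfy the conclusion.
n = 24: σ(24) = 60; 60 ≥ 56.
Hence n = 24 is a counterexample.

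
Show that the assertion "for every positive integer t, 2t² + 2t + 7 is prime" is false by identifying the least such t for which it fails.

We need the least positive integer t for which 2t² + 2t + 7 is not prime.
For t = 1, 2, 3, 4, 5 the conclusion holds.
t = 6: 2t² + 2t + 7 = 91 = 7 × 13, composite.

t = 6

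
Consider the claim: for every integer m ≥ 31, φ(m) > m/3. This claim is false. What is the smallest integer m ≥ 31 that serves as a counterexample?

m = 36

Check each integer m ≥ 31 in order until the claim fails.
The first 5 eligible values, up to m = 35, all satisfy the conclusion.
m = 36: φ(36) = 12 and 36/3 = 12, so φ(36) ≤ 36/3.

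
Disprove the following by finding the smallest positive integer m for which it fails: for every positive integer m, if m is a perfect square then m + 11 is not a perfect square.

m = 25

We need the least positive integer m for which m is a perfect square but m + 11 is a perfect square.
The first 4 eligible values, up to m = 16, all satisfy the conclusion.
m = 25: 25 = 5² and 25 + 11 = 36 = 6².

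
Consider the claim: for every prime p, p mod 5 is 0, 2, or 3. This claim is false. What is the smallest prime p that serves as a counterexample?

The first 4 eligible values, up to p = 7, all satisfy the conclusion.
p = 11: 11 mod 5 = 1 — not in {0, 2, 3}.

p = 11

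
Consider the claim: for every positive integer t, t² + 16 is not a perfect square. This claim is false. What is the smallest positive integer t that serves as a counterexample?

t = 3

Check each positive integer t in order until t² + 16 is a perfect square.
t = 1: 1² + 16 = 17, not a perfect square.
t = 2: 2² + 16 = 20, not a perfect square.
t = 3: 3² + 16 = 25 = 5², a perfect square.
So t = 3 is the smallest counterexample.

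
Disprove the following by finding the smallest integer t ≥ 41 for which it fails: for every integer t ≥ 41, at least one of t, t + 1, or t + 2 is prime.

t = 44

t = 41: 41 is prime.
t = 42: 43 is prime.
t = 43: 43 is prime.
t = 44: 44 = 2 × 22; 45 = 3 × 15; 46 = 2 × 23 — all composite.
Hence t = 44 is a counterexample.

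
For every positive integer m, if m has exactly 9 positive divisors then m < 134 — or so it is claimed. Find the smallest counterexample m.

m = 36: τ(36) = 9; 36 < 134.
m = 100: τ(100) = 9; 100 < 134.
m = 196: τ(196) = 9; 196 ≥ 134.
So m = 196 is the smallest counterexample.

m = 196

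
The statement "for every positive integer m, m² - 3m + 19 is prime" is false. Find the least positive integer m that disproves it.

We need the least positive integer m for which m² - 3m + 19 is not prime.
For m = 1, 2, 3, 4, …, 15, 16, 17 the conclusion holds.
m = 18: m² - 3m + 19 = 289 = 17 × 17, composite.

m = 18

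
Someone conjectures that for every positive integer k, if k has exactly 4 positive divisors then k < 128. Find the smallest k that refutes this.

k = 129

We need the least positive integer k for which k has exactly 4 positive divisors but the claim fails.
The first 40 eligible values, up to k = 125, all satisfy the conclusion.
k = 129: τ(129) = 4; 129 ≥ 128.
Thus k = 129 disproves the claim, and no smaller k works.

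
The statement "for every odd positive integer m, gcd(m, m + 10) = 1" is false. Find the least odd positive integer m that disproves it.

For m = 1, 3 the conclusion holds.
m = 5: gcd(5, 15) = 5.

m = 5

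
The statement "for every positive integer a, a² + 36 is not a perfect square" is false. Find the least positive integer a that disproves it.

We need the least positive integer a for which a² + 36 is a perfect square.
a = 1: 1² + 36 = 37, not a perfect square.
a = 2: 2² + 36 = 40, not a perfect square.
a = 3: 3² + 36 = 45, not a perfect square.
a = 4: 4² + 36 = 52, not a perfect square.
a = 5: 5² + 36 = 61, not a perfect square.
a = 6: 6² + 36 = 72, not a perfect square.
a = 7: 7² + 36 = 85, not a perfect square.
a = 8: 8² + 36 = 100 = 10², a perfect square.

a = 8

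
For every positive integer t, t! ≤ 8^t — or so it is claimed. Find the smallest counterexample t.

t = 20

Check each positive integer t in order until t! > 8^t.
The first 19 eligible values, up to t = 19, all satisfy the conclusion.
t = 20: t! = 2432902008176640000 and 8^t = 1152921504606846976, so 2432902008176640000 > 1152921504606846976.
Thus t = 20 disproves the claim, and no smaller t works.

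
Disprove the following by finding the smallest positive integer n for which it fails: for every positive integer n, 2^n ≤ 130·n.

n = 11

We need the least positive integer n for which 2^n > 130·n.
The first 10 eligible values, up to n = 10, all satisfy the conclusion.
n = 11: 2^n = 2048 and 130·n = 1430, so 2048 > 1430.
So n = 11 is the smallest counterexample.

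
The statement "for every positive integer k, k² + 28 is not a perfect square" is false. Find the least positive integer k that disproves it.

A counterexample is any positive integer k such that k² + 28 is a perfect square; we check each in order.
k = 1: 1² + 28 = 29, not a perfect square.
k = 2: 2² + 28 = 32, not a perfect square.
k = 3: 3² + 28 = 37, not a perfect square.
k = 4: 4² + 28 = 44, not a perfect square.
k = 5: 5² + 28 = 53, not a perfect square.
k = 6: 6² + 28 = 64 = 8², a perfect square.

k = 6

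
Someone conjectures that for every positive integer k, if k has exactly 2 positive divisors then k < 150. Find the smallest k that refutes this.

Check each positive integer k in order until k has exactly 2 positive divisors but the claim fails.
For k = 2, 3, 5, 7, …, 137, 139, 149 the conclusion holds.
k = 151: τ(151) = 2; 151 ≥ 150.
So k = 151 is the smallest counterexample.

k = 151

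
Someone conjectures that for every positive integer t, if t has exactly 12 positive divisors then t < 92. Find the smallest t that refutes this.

t = 96

t = 60: τ(60) = 12; 60 < 92.
t = 72: τ(72) = 12; 72 < 92.
t = 84: τ(84) = 12; 84 < 92.
t = 90: τ(90) = 12; 90 < 92.
t = 96: τ(96) = 12; 96 ≥ 92.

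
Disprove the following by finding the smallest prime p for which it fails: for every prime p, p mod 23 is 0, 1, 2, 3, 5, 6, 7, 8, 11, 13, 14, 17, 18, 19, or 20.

p = 61

The first 17 eligible values, up to p = 59, all satisfy the conclusion.
p = 61: 61 mod 23 = 15 — not in {0, 1, 2, 3, 5, 6, 7, 8, 11, 13, 14, 17, 18, 19, 20}.
So p = 61 is the smallest counterexample.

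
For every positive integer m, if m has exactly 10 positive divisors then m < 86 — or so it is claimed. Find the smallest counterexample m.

m = 112

For m = 48, 80 the conclusion holds.
m = 112: τ(112) = 10; 112 ≥ 86.
Hence m = 112 is a counterexample.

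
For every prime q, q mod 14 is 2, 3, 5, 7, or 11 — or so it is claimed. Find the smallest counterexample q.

q = 13

A counterexample is any prime q such that the claim fails; we check each in order.
For q = 2, 3, 5, 7, 11 the conclusion holds.
q = 13: 13 mod 14 = 13 — not in {2, 3, 5, 7, 11}.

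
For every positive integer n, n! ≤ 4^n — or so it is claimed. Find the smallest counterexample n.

For n = 1, 2, 3, 4, 5, 6, 7, 8 the conclusion holds.
n = 9: n! = 362880 and 4^n = 262144, so 362880 > 262144.
Thus n = 9 disproves the claim, and no smaller n works.

n = 9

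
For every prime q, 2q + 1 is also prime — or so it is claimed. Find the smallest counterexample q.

Check each prime q in order until 2q + 1 is not prime.
q = 2: 2q + 1 = 5, prime.
q = 3: 2q + 1 = 7, prime.
q = 5: 2q + 1 = 11, prime.
q = 7: 2q + 1 = 15 = 3 × 5, not prime.

q = 7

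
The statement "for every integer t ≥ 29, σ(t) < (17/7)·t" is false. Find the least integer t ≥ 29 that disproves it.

Check each integer t ≥ 29 in order until the claim fails.
The first 7 eligible values, up to t = 35, all satisfy the conclusion.
t = 36: σ(36) = 91; 91 ≥ 612/7.
Thus t = 36 disproves the claim, and no smaller t works.

t = 36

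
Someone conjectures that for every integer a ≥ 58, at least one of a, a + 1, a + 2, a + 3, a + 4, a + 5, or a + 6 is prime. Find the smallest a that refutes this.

a = 90

For a = 58, 59, 60, 61, …, 87, 88, 89 the conclusion holds.
a = 90: 90 = 2 × 45; 91 = 7 × 13; 92 = 2 × 46; 93 = 3 × 31; 94 = 2 × 47; 95 = 5 × 19; 96 = 2 × 48 — all composite.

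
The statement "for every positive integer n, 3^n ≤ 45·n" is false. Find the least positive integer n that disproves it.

n = 1: 3^n = 3 and 45·n = 45, so 3 ≤ 45.
n = 2: 3^n = 9 and 45·n = 90, so 9 ≤ 90.
n = 3: 3^n = 27 and 45·n = 135, so 27 ≤ 135.
n = 4: 3^n = 81 and 45·n = 180, so 81 ≤ 180.
n = 5: 3^n = 243 and 45·n = 225, so 243 > 225.

n = 5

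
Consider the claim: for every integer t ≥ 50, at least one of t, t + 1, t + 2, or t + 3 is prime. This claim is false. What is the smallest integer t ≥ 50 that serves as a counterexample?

t = 54

A counterexample is any integer t ≥ 50 such that t, t + 1, t + 2, t + 3 are all composite; we check each in order.
t = 50: 53 is prime.
t = 51: 53 is prime.
t = 52: 53 is prime.
t = 53: 53 is prime.
t = 54: 54 = 2 × 27; 55 = 5 × 11; 56 = 2 × 28; 57 = 3 × 19 — all composite.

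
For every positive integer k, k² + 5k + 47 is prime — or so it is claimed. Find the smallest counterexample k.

k = 38

Check each positive integer k in order until k² + 5k + 47 is not prime.
For k = 1, 2, 3, 4, …, 35, 36, 37 the conclusion holds.
k = 38: k² + 5k + 47 = 1681 = 41 × 41, composite.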